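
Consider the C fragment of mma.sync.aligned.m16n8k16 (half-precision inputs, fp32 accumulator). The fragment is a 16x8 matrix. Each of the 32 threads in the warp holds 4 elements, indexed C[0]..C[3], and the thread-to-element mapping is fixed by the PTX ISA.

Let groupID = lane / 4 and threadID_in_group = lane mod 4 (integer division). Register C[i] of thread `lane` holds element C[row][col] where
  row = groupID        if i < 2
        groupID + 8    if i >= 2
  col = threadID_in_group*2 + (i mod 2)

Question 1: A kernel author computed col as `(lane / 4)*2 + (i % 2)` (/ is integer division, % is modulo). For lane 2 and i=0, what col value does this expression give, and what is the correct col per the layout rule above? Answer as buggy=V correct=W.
buggy=0 correct=4

`(lane / 4)*2 + (i % 2)`[2,0]=>0
2: grp=0,tig=2
[0] (0+0,2*2+0) = (0,4)
col: 0 vs 4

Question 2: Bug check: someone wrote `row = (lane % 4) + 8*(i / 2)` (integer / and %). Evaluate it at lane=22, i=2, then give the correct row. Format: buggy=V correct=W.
buggy=10 correct=13

`(lane % 4) + 8*(i / 2)`[22,2]->10
22: g=5,t=2
[2] (5+8,2*2+0) = (13,4)
row: 10 vs 13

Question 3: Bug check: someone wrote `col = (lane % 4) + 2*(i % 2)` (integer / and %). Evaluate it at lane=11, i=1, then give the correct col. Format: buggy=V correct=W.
buggy=5 correct=7

`(lane % 4) + 2*(i % 2)`[11,1]⇒5
L=11⇒gr=11>>2=2, th=11&3=3
[1]⇒row 2+0=2  col 3·2+1=7
col: 5 vs 7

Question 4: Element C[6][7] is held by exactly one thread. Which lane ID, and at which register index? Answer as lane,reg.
27,1

r:6=>grp=6,rB=0  c:7=>tig=3,lo=1
L=6*4+3=27  i=0*2+1=1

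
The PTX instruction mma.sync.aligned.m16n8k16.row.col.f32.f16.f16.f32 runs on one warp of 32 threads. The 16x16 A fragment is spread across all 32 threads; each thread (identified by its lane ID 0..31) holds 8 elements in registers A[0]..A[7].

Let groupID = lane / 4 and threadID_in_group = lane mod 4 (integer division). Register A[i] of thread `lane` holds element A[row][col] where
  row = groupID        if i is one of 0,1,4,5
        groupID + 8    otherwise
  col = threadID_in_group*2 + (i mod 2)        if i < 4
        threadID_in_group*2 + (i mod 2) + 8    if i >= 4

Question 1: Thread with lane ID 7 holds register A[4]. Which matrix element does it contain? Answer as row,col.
lane 7: gr=1 (7/4), th=3 (7%4)
i=4: r=1+0=1, c=3*2+0+8=14

1,14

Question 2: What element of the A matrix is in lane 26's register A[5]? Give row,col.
6,13

26: gr=6,th=2
[5] (6+0,2*2+1+8) = (6,13)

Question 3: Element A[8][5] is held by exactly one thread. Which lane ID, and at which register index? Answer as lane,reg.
2,3

r:8=>grp=0,rB=1  c:5=>cB=0,tig=2,lo=1
L=0*4+2=2  i=0*4+1*2+1=3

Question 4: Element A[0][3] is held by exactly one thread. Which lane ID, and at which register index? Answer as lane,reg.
1,1

r=0⇒gr=0,Rb=0  c=3⇒Cb=0,th=1,odd=1
L=0*4+1=1  i=0*4+0*2+1=1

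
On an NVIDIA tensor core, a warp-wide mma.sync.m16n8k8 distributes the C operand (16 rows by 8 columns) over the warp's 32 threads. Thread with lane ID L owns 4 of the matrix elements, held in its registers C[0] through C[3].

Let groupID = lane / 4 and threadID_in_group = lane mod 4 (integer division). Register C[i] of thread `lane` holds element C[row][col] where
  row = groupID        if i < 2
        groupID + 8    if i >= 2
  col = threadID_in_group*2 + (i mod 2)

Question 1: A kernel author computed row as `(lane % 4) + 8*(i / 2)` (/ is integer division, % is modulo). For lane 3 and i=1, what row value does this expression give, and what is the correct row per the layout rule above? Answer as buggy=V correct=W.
`(lane % 4) + 8*(i / 2)`[3,1]->3
lane 3: g=0 (3/4), t=3 (3%4)
i=1: r=0+0=0, c=3*2+1=7
row: 3 vs 0

buggy=3 correct=0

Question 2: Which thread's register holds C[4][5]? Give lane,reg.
r=4->g=4,rb=0  c=5->t=2,b0=1
L=4*4+2=18  i=0*2+1=1

18,1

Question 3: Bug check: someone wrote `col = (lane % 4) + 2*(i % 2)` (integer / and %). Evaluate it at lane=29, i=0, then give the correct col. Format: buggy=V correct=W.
`(lane % 4) + 2*(i % 2)`[29,0]->1
L=29->gid=29>>2=7, tid=29&3=1
[0]->row 7+0=7  col 1·2+0=2
col: 1 vs 2

buggy=1 correct=2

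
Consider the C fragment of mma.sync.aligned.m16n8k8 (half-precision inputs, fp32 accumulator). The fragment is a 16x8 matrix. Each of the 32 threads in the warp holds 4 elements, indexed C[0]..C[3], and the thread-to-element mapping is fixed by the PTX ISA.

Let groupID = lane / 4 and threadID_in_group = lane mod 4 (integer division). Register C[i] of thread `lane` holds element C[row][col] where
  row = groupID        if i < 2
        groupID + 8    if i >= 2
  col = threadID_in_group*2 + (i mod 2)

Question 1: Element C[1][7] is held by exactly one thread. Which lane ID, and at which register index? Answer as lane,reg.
r=1->g=1,rb=0  c=7->t=3,b0=1
L=1*4+3=7  i=0*2+1=1

7,1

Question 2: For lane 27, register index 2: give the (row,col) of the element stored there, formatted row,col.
14,6

lane 27: grp=6 (27/4), tig=3 (27%4)
i=2: r=6+8=14, c=3*2+0=6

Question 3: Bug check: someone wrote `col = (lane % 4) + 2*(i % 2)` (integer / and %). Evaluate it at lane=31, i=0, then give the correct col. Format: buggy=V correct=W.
`(lane % 4) + 2*(i % 2)`[31,0]→3
31: G=7,T=3
[0] (7+0,3*2+0) = (7,6)
col: 3 vs 6

buggy=3 correct=6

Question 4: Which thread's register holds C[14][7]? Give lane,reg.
r=14⇒gr=6,Rb=1  c=7⇒th=3,odd=1
L=6*4+3=27  i=1*2+1=3

27,3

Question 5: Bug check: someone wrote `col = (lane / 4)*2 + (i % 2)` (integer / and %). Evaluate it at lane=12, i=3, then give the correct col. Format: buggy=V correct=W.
buggy=7 correct=1

`(lane / 4)*2 + (i % 2)`[12,3]=>7
lane 12: grp=3 (12/4), tig=0 (12%4)
i=3: r=3+8=11, c=0*2+1=1
col: 7 vs 1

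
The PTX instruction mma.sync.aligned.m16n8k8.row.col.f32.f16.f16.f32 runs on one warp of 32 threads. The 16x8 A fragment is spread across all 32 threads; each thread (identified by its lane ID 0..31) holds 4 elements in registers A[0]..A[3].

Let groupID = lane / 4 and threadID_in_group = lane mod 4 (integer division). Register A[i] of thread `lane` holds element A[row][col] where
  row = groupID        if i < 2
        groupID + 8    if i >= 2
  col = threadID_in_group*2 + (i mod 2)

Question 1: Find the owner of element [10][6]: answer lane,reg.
11,2

r=10→G=2,rhi=1  c=6→T=3,p=0
L=2*4+3=11  i=1*2+0=2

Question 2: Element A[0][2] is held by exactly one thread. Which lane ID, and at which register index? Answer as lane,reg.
r=0->g=0,rb=0  c=2->t=1,b0=0
L=0*4+1=1  i=0*2+0=0

1,0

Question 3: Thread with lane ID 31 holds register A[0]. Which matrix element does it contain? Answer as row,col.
L=31->g=31>>2=7, t=31&3=3
[0]->row 7+0=7  col 3·2+0=6

7,6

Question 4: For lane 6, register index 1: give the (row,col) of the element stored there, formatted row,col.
lane 6: gr=1 (6/4), th=2 (6%4)
i=1: r=1+0=1, c=2*2+1=5

1,5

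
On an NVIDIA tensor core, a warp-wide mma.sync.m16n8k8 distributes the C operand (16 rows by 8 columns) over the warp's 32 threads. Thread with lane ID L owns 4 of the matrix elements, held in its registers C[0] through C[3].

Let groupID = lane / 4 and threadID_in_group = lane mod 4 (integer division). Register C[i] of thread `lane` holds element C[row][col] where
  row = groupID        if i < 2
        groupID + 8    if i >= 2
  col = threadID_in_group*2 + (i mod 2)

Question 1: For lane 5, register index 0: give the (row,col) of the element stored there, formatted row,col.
1,2

5: grp=1,tig=1
[0] (1+0,1*2+0) = (1,2)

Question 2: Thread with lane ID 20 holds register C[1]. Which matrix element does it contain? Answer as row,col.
lane 20: grp=5 (20/4), tig=0 (20%4)
i=1: r=5+0=5, c=0*2+1=1

5,1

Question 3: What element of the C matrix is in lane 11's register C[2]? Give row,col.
11: grp=2,tig=3
[2] (2+8,3*2+0) = (10,6)

10,6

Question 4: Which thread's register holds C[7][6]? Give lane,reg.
r=7⇒gr=7,Rb=0  c=6⇒th=3,odd=0
L=7*4+3=31  i=0*2+0=0

31,0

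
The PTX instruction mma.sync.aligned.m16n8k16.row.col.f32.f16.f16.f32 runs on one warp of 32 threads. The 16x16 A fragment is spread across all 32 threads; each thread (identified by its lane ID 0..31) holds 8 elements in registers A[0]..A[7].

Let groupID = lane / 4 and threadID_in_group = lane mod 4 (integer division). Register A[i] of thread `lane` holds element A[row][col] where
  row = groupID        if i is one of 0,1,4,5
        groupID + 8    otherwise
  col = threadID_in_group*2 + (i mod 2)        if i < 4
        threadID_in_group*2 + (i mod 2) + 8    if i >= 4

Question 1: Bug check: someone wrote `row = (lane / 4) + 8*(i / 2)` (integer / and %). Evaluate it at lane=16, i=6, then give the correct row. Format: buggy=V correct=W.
buggy=28 correct=12

`(lane / 4) + 8*(i / 2)`[16,6]=>28
L=16=>grp=16>>2=4, tig=16&3=0
[6]=>row 4+8=12  col 0·2+0+8=8
row: 28 vs 12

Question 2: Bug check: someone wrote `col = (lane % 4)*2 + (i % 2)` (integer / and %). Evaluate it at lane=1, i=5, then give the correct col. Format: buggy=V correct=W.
buggy=3 correct=11

`(lane % 4)*2 + (i % 2)`[1,5]→3
1: G=0,T=1
[5] (0+0,1*2+1+8) = (0,11)
col: 3 vs 11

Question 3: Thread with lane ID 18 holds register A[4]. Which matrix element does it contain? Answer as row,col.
4,12

lane 18: gid=4 (18/4), tid=2 (18%4)
i=4: r=4+0=4, c=2*2+0+8=12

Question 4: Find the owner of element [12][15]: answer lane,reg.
r=12⇒gr=4,Rb=1  c=15⇒Cb=1,th=3,odd=1
L=4*4+3=19  i=1*4+1*2+1=7

19,7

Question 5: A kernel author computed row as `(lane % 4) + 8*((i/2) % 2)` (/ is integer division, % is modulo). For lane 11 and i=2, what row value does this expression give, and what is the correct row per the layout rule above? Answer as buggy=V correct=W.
`(lane % 4) + 8*((i/2) % 2)`[11,2]->11
L=11->gid=11>>2=2, tid=11&3=3
[2]->row 2+8=10  col 3·2+0+0=6
row: 11 vs 10

buggy=11 correct=10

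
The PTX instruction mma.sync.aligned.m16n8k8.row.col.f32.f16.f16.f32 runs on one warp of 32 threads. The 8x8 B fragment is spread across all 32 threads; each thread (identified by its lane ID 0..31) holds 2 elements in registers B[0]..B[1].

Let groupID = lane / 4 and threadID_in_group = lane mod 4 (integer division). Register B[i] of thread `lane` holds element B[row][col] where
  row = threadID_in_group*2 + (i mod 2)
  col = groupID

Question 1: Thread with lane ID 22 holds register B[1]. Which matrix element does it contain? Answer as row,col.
5,5

22: gid=5,tid=2
[1] (2*2+1,5) = (5,5)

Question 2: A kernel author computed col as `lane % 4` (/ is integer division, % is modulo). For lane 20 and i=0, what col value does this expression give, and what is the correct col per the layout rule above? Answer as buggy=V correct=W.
`lane % 4`[20,0]->0
lane 20: gid=5 (20/4), tid=0 (20%4)
i=0: r=0*2+0=0, c=gid=5
col: 0 vs 5

buggy=0 correct=5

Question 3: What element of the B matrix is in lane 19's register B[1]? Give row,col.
L=19->g=19>>2=4, t=19&3=3
[1]->row 3·2+1=7  col g=4

7,4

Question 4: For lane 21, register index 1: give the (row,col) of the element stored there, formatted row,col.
3,5

21: grp=5,tig=1
[1] (1*2+1,5) = (3,5)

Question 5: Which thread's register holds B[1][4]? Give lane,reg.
c=4->g=4  r=1->t=0,b0=1
L=4*4+0=16  i=1=1

16,1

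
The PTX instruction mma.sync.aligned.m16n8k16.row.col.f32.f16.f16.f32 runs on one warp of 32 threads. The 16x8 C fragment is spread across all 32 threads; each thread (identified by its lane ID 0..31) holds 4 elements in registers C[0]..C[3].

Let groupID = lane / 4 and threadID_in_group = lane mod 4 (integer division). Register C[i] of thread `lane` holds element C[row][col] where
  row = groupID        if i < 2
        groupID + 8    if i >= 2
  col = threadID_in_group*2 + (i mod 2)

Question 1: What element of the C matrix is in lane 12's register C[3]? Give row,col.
L=12⇒gr=12>>2=3, th=12&3=0
[3]⇒row 3+8=11  col 0·2+1=1

11,1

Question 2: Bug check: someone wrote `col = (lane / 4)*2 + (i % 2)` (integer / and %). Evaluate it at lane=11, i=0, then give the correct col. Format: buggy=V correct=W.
`(lane / 4)*2 + (i % 2)`[11,0]->4
11: g=2,t=3
[0] (2+0,3*2+0) = (2,6)
col: 4 vs 6

buggy=4 correct=6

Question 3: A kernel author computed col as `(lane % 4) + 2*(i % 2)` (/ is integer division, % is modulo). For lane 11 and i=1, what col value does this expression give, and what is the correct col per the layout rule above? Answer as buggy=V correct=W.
buggy=5 correct=7

`(lane % 4) + 2*(i % 2)`[11,1]=>5
lane 11=>11/4=2, 11 mod 4=3
i=1  r:2+0=>2  c:2·3+1=>7
col: 5 vs 7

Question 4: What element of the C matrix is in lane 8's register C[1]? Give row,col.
8: g=2,t=0
[1] (2+0,0*2+1) = (2,1)

2,1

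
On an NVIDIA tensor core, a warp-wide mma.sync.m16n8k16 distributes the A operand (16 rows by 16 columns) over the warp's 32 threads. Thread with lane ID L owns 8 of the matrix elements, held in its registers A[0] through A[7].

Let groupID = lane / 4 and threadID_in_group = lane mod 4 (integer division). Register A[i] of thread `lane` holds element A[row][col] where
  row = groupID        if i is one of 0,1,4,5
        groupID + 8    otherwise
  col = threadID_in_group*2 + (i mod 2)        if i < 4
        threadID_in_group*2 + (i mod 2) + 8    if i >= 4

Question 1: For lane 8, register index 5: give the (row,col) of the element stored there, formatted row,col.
8: grp=2,tig=0
[5] (2+0,0*2+1+8) = (2,9)

2,9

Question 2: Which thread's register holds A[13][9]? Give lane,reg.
20,7

r=13⇒gr=5,Rb=1  c=9⇒Cb=1,th=0,odd=1
L=5*4+0=20  i=1*4+1*2+1=7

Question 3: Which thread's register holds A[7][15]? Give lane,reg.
31,5

r=7→G=7,rhi=0  c=15→chi=1,T=3,p=1
L=7*4+3=31  i=1*4+0*2+1=5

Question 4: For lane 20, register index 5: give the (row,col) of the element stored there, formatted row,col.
L=20->gid=20>>2=5, tid=20&3=0
[5]->row 5+0=5  col 0·2+1+8=9

5,9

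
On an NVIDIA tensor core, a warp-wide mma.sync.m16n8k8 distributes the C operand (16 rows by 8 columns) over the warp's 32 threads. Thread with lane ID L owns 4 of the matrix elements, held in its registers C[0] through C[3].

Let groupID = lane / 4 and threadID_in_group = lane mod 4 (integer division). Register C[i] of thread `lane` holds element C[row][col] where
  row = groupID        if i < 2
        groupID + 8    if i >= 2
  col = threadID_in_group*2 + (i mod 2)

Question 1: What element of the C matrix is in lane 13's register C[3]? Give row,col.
11,3

13: gr=3,th=1
[3] (3+8,1*2+1) = (11,3)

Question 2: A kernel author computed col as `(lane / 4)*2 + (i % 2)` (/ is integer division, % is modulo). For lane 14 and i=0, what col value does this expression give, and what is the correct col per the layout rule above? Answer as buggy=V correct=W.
`(lane / 4)*2 + (i % 2)`[14,0]⇒6
14: gr=3,th=2
[0] (3+0,2*2+0) = (3,4)
col: 6 vs 4

buggy=6 correct=4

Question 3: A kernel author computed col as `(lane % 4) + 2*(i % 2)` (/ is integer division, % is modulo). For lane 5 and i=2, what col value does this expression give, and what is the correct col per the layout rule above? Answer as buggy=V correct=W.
`(lane % 4) + 2*(i % 2)`[5,2]⇒1
lane 5⇒5/4=1, 5 mod 4=1
i=2  r:1+8⇒9  c:2·1+0⇒2
col: 1 vs 2

buggy=1 correct=2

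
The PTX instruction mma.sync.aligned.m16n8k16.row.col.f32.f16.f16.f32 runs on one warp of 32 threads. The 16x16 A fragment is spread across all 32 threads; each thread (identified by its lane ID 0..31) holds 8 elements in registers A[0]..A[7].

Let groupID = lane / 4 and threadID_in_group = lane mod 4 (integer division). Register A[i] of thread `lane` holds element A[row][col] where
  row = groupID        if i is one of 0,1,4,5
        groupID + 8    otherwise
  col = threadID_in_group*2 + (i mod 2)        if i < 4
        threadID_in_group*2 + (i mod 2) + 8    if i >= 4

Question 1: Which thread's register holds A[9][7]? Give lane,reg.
r:9=>grp=1,rB=1  c:7=>cB=0,tig=3,lo=1
L=1*4+3=7  i=0*4+1*2+1=3

7,3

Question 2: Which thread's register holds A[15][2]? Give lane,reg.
29,2

r: 15->gid=7,r8=1  c: 2->c8=0,tid=1,i&1=0
L=7*4+1=29  i=0*4+1*2+0=2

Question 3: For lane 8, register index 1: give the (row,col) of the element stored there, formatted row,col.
lane 8->8/4=2, 8 mod 4=0
i=1  r:2+0->2  c:2·0+1+0->1

2,1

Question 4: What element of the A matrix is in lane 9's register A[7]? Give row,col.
lane 9: gid=2 (9/4), tid=1 (9%4)
i=7: r=2+8=10, c=1*2+1+8=11

10,11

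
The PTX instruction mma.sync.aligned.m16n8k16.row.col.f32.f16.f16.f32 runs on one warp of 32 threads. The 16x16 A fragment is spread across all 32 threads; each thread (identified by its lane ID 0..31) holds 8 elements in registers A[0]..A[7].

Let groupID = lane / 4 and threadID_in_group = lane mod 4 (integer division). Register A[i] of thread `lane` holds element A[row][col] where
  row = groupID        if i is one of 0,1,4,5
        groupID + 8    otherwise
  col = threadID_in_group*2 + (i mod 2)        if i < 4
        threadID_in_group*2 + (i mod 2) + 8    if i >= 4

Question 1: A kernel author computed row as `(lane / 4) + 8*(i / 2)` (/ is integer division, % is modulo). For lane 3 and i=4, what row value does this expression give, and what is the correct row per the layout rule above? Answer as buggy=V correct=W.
`(lane / 4) + 8*(i / 2)`[3,4]⇒16
L=3⇒gr=3>>2=0, th=3&3=3
[4]⇒row 0+0=0  col 3·2+0+8=14
row: 16 vs 0

buggy=16 correct=0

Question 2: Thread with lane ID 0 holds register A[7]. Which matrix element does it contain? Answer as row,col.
8,9

L=0⇒gr=0>>2=0, th=0&3=0
[7]⇒row 0+8=8  col 0·2+1+8=9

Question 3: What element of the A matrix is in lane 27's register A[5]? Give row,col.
lane 27: G=6 (27/4), T=3 (27%4)
i=5: r=6+0=6, c=3*2+1+8=15

6,15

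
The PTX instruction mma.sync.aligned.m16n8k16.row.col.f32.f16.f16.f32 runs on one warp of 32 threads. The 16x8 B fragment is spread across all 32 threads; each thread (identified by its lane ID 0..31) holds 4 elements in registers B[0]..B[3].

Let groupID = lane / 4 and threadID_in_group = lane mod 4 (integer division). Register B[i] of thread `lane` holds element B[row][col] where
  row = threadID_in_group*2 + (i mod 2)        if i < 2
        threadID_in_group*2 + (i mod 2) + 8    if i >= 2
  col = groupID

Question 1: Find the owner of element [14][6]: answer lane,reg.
c:6=>grp=6  r:14=>rB=1,tig=3,lo=0
L=6*4+3=27  i=1*2+0=2

27,2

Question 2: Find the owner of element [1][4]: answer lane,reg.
c=4->g=4  r=1->rb=0,t=0,b0=1
L=4*4+0=16  i=0*2+1=1

16,1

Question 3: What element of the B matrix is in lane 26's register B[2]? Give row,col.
26: G=6,T=2
[2] (2*2+0+8,6) = (12,6)

12,6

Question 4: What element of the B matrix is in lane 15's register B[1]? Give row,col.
7,3

15: G=3,T=3
[1] (3*2+1+0,3) = (7,3)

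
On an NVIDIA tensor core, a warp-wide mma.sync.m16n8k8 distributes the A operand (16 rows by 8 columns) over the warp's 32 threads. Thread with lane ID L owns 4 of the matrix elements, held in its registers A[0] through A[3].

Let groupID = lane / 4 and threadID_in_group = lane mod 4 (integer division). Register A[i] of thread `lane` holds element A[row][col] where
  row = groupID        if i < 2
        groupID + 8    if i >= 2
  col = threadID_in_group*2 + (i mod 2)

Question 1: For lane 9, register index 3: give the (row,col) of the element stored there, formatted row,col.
lane 9: grp=2 (9/4), tig=1 (9%4)
i=3: r=2+8=10, c=1*2+1=3

10,3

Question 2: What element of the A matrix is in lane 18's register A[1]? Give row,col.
L=18⇒gr=18>>2=4, th=18&3=2
[1]⇒row 4+0=4  col 2·2+1=5

4,5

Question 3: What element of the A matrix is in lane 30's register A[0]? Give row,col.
lane 30: gr=7 (30/4), th=2 (30%4)
i=0: r=7+0=7, c=2*2+0=4

7,4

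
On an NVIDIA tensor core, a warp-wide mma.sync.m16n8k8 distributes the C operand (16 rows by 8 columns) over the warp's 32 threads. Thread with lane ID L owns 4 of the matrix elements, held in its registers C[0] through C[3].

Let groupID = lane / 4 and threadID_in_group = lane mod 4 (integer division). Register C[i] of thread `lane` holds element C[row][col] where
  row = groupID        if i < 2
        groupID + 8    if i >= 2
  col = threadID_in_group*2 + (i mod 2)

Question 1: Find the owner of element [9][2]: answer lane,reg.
5,2

r=9⇒gr=1,Rb=1  c=2⇒th=1,odd=0
L=1*4+1=5  i=1*2+0=2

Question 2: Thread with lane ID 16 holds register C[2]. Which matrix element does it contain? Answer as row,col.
12,0

lane 16⇒16/4=4, 16 mod 4=0
i=2  r:4+8⇒12  c:2·0+0⇒0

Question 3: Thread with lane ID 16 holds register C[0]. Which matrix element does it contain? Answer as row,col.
L=16->gid=16>>2=4, tid=16&3=0
[0]->row 4+0=4  col 0·2+0=0

4,0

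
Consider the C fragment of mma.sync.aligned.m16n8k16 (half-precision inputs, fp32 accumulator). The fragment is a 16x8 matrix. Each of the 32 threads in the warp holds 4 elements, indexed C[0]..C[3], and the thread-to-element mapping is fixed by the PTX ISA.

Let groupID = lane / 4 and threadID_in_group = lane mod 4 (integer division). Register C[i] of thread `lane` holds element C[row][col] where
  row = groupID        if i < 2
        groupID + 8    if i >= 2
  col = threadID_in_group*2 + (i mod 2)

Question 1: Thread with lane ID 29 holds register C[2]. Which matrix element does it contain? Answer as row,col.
15,2

lane 29: grp=7 (29/4), tig=1 (29%4)
i=2: r=7+8=15, c=1*2+0=2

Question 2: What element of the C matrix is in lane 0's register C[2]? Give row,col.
8,0

0: G=0,T=0
[2] (0+8,0*2+0) = (8,0)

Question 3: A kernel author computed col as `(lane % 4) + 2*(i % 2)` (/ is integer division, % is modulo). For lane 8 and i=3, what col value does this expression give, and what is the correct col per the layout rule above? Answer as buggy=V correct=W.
buggy=2 correct=1

`(lane % 4) + 2*(i % 2)`[8,3]->2
lane 8->8/4=2, 8 mod 4=0
i=3  r:2+8->10  c:2·0+1->1
col: 2 vs 1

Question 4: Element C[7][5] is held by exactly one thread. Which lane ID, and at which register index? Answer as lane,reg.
30,1

r=7->g=7,rb=0  c=5->t=2,b0=1
L=7*4+2=30  i=0*2+1=1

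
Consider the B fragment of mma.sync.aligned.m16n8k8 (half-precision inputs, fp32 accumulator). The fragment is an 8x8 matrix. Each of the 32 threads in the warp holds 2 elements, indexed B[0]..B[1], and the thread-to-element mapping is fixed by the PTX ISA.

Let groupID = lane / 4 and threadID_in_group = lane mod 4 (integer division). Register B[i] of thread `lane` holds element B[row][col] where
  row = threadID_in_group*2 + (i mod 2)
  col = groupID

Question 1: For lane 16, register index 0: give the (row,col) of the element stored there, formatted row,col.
0,4

16: gr=4,th=0
[0] (0*2+0,4) = (0,4)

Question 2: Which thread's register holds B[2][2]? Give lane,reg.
9,0

c=2→G=2  r=2→T=1,p=0
L=2*4+1=9  i=0=0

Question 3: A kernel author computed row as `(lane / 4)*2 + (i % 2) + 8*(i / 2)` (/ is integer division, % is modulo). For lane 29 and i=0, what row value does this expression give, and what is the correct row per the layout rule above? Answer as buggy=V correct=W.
`(lane / 4)*2 + (i % 2) + 8*(i / 2)`[29,0]→14
lane 29→29/4=7, 29 mod 4=1
i=0  r:2·1+0→2  c:7
row: 14 vs 2

buggy=14 correct=2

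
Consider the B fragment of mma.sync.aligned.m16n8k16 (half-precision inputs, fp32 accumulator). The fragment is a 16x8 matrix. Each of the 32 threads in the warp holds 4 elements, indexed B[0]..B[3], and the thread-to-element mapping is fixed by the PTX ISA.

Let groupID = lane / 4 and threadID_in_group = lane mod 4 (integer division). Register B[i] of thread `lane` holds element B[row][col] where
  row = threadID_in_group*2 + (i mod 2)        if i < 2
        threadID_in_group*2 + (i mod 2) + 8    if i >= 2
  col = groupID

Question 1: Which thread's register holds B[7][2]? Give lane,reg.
c:2=>grp=2  r:7=>rB=0,tig=3,lo=1
L=2*4+3=11  i=0*2+1=1

11,1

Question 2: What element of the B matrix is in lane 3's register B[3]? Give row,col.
lane 3: gid=0 (3/4), tid=3 (3%4)
i=3: r=3*2+1+8=15, c=gid=0

15,0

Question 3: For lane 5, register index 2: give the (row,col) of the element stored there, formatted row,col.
5: gid=1,tid=1
[2] (1*2+0+8,1) = (10,1)

10,1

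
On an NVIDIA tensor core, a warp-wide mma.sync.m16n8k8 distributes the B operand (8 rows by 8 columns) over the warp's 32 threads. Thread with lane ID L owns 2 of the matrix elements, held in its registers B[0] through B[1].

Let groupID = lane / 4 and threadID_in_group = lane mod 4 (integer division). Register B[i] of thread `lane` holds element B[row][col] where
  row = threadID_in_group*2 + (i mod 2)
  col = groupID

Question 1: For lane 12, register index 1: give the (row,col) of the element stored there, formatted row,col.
L=12=>grp=12>>2=3, tig=12&3=0
[1]=>row 0·2+1=1  col grp=3

1,3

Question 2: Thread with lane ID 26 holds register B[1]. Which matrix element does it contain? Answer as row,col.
lane 26=>26/4=6, 26 mod 4=2
i=1  r:2·2+1=>5  c:6

5,6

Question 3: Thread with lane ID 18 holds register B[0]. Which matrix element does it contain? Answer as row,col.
L=18=>grp=18>>2=4, tig=18&3=2
[0]=>row 2·2+0=4  col grp=4

4,4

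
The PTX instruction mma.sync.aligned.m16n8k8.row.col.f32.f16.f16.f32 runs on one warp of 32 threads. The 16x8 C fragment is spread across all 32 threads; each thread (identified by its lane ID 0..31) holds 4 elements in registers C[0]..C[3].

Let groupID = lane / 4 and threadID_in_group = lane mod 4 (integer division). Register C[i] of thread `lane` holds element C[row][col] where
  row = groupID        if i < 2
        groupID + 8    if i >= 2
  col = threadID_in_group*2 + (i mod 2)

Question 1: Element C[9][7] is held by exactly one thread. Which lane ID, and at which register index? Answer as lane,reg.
r: 9->gid=1,r8=1  c: 7->tid=3,i&1=1
L=1*4+3=7  i=1*2+1=3

7,3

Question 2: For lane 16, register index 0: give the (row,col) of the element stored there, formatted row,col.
4,0

16: g=4,t=0
[0] (4+0,0*2+0) = (4,0)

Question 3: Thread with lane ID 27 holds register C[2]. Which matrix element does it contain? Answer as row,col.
27: G=6,T=3
[2] (6+8,3*2+0) = (14,6)

14,6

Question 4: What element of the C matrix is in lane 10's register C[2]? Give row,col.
10,4

L=10->gid=10>>2=2, tid=10&3=2
[2]->row 2+8=10  col 2·2+0=4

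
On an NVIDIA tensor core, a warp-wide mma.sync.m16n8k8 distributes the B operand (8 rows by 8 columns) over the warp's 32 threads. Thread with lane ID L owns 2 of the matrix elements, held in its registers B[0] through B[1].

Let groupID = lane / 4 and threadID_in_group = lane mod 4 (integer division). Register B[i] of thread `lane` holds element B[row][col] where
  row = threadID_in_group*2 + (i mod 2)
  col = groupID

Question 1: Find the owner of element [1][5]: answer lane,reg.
20,1

c=5->g=5  r=1->t=0,b0=1
L=5*4+0=20  i=1=1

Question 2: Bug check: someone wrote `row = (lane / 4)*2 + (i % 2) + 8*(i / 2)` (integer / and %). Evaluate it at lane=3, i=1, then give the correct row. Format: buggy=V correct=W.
`(lane / 4)*2 + (i % 2) + 8*(i / 2)`[3,1]→1
3: G=0,T=3
[1] (3*2+1,0) = (7,0)
row: 1 vs 7

buggy=1 correct=7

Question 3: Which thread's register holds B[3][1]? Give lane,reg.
c=1⇒gr=1  r=3⇒th=1,odd=1
L=1*4+1=5  i=1=1

5,1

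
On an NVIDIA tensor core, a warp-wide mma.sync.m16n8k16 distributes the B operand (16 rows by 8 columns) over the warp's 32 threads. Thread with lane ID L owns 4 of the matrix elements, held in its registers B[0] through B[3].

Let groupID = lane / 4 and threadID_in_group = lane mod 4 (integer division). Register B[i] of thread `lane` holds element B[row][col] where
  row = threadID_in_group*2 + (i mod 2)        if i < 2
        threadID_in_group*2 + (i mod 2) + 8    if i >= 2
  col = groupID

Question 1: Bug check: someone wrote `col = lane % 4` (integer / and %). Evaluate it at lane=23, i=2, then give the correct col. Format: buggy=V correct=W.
buggy=3 correct=5

`lane % 4`[23,2]→3
lane 23→23/4=5, 23 mod 4=3
i=2  r:2·3+0+8→14  c:5
col: 3 vs 5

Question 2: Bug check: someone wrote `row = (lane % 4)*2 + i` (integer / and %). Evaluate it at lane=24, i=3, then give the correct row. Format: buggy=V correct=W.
`(lane % 4)*2 + i`[24,3]=>3
lane 24: grp=6 (24/4), tig=0 (24%4)
i=3: r=0*2+1+8=9, c=grp=6
row: 3 vs 9

buggy=3 correct=9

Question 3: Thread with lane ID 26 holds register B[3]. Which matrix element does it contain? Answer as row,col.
lane 26→26/4=6, 26 mod 4=2
i=3  r:2·2+1+8→13  c:6

13,6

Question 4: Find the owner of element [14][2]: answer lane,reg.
c=2->g=2  r=14->rb=1,t=3,b0=0
L=2*4+3=11  i=1*2+0=2

11,2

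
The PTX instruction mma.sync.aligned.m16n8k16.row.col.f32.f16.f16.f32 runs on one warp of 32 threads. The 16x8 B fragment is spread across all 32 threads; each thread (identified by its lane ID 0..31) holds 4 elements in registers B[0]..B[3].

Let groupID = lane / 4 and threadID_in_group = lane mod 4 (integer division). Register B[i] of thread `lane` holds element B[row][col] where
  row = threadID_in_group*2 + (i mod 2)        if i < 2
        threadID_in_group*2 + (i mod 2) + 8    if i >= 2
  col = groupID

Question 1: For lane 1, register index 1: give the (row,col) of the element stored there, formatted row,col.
L=1⇒gr=1>>2=0, th=1&3=1
[1]⇒row 1·2+1+0=3  col gr=0

3,0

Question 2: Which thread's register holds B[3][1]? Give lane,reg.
c=1→G=1  r=3→rhi=0,T=1,p=1
L=1*4+1=5  i=0*2+1=1

5,1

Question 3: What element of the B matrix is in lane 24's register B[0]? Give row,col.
0,6

lane 24->24/4=6, 24 mod 4=0
i=0  r:2·0+0+0->0  c:6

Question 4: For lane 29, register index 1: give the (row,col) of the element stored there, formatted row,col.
3,7

29: gid=7,tid=1
[1] (1*2+1+0,7) = (3,7)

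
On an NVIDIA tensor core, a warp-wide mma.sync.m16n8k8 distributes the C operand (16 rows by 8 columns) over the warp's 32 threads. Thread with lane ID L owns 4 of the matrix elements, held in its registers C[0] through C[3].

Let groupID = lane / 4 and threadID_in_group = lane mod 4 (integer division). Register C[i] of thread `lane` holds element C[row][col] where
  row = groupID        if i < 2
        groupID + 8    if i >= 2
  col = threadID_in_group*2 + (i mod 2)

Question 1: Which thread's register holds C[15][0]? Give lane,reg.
28,2

r: 15->gid=7,r8=1  c: 0->tid=0,i&1=0
L=7*4+0=28  i=1*2+0=2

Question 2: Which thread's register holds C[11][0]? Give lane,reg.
r=11⇒gr=3,Rb=1  c=0⇒th=0,odd=0
L=3*4+0=12  i=1*2+0=2

12,2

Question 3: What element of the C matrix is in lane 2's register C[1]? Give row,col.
0,5

lane 2: g=0 (2/4), t=2 (2%4)
i=1: r=0+0=0, c=2*2+1=5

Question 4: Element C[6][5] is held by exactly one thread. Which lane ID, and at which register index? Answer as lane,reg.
26,1

r:6=>grp=6,rB=0  c:5=>tig=2,lo=1
L=6*4+2=26  i=0*2+1=1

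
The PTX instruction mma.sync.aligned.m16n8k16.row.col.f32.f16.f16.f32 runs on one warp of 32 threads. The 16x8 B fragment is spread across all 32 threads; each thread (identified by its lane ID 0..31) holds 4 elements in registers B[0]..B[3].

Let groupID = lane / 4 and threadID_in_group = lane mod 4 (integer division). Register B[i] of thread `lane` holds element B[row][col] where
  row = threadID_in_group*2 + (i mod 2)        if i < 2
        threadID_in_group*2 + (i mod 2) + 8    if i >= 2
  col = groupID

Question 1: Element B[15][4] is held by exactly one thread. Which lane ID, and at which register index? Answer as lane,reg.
c=4⇒gr=4  r=15⇒Rb=1,th=3,odd=1
L=4*4+3=19  i=1*2+1=3

19,3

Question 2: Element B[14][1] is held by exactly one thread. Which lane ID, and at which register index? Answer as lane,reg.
7,2

c=1⇒gr=1  r=14⇒Rb=1,th=3,odd=0
L=1*4+3=7  i=1*2+0=2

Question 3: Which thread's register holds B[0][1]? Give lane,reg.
4,0

c=1⇒gr=1  r=0⇒Rb=0,th=0,odd=0
L=1*4+0=4  i=0*2+0=0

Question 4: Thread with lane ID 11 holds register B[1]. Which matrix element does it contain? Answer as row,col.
7,2

lane 11: gid=2 (11/4), tid=3 (11%4)
i=1: r=3*2+1+0=7, c=gid=2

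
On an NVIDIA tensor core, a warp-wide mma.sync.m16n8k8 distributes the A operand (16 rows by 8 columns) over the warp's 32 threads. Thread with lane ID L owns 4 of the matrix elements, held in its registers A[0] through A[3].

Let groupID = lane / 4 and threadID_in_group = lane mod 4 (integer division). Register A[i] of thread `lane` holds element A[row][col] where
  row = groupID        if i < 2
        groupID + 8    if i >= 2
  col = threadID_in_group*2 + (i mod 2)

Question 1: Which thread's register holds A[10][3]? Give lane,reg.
9,3

r:10=>grp=2,rB=1  c:3=>tig=1,lo=1
L=2*4+1=9  i=1*2+1=3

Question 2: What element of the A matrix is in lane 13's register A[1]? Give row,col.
3,3

lane 13->13/4=3, 13 mod 4=1
i=1  r:3+0->3  c:2·1+1->3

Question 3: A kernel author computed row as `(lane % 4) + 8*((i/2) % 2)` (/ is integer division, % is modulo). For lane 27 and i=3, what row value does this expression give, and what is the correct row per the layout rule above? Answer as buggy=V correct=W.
buggy=11 correct=14

`(lane % 4) + 8*((i/2) % 2)`[27,3]→11
27: G=6,T=3
[3] (6+8,3*2+1) = (14,7)
row: 11 vs 14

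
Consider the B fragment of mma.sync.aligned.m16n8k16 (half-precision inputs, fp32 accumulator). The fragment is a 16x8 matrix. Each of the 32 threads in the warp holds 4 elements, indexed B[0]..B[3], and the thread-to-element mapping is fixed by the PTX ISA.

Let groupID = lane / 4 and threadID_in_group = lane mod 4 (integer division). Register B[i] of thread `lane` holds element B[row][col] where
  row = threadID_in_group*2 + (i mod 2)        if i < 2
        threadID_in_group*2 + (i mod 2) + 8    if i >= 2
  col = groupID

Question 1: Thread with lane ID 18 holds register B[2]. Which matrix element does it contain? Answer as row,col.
12,4

lane 18->18/4=4, 18 mod 4=2
i=2  r:2·2+0+8->12  c:4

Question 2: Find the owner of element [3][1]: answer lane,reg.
c=1->g=1  r=3->rb=0,t=1,b0=1
L=1*4+1=5  i=0*2+1=1

5,1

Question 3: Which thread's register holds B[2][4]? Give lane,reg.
17,0

c=4->g=4  r=2->rb=0,t=1,b0=0
L=4*4+1=17  i=0*2+0=0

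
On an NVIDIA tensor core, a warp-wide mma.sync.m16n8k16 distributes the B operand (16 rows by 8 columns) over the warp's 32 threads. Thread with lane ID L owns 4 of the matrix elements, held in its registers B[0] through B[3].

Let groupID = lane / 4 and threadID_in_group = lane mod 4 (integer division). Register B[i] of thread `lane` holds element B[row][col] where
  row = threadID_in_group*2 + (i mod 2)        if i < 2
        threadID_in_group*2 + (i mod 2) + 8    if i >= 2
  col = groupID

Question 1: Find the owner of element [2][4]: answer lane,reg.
17,0

c=4→G=4  r=2→rhi=0,T=1,p=0
L=4*4+1=17  i=0*2+0=0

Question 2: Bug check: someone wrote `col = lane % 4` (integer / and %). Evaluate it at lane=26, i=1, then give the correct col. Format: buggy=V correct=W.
`lane % 4`[26,1]->2
26: gid=6,tid=2
[1] (2*2+1+0,6) = (5,6)
col: 2 vs 6

buggy=2 correct=6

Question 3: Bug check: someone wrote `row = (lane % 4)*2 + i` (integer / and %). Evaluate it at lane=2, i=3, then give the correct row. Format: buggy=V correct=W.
buggy=7 correct=13

`(lane % 4)*2 + i`[2,3]⇒7
lane 2⇒2/4=0, 2 mod 4=2
i=3  r:2·2+1+8⇒13  c:0
row: 7 vs 13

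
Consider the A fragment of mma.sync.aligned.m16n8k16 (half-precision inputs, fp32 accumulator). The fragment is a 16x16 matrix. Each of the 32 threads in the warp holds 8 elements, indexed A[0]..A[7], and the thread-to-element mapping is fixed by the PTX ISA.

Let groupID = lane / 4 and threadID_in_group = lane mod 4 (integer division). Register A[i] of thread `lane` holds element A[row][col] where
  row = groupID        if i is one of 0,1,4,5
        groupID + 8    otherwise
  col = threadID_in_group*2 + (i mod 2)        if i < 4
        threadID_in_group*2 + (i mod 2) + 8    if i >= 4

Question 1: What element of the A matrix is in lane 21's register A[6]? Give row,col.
13,10

L=21->g=21>>2=5, t=21&3=1
[6]->row 5+8=13  col 1·2+0+8=10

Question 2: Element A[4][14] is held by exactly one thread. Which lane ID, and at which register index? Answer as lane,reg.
r:4=>grp=4,rB=0  c:14=>cB=1,tig=3,lo=0
L=4*4+3=19  i=1*4+0*2+0=4

19,4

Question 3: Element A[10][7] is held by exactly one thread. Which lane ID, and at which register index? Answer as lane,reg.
r=10⇒gr=2,Rb=1  c=7⇒Cb=0,th=3,odd=1
L=2*4+3=11  i=0*4+1*2+1=3

11,3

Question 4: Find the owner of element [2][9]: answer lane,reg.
r=2→G=2,rhi=0  c=9→chi=1,T=0,p=1
L=2*4+0=8  i=1*4+0*2+1=5

8,5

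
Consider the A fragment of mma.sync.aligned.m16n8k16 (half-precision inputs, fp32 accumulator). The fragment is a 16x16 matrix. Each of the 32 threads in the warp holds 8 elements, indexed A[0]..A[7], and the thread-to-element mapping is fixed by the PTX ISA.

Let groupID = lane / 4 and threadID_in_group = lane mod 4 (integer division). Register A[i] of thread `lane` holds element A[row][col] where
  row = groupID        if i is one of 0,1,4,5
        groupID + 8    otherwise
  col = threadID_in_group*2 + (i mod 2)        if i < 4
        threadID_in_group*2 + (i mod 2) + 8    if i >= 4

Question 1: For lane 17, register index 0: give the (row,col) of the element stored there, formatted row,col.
4,2

lane 17->17/4=4, 17 mod 4=1
i=0  r:4+0->4  c:2·1+0+0->2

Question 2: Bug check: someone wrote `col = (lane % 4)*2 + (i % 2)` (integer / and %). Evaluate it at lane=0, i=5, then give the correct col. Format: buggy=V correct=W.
buggy=1 correct=9

`(lane % 4)*2 + (i % 2)`[0,5]⇒1
lane 0⇒0/4=0, 0 mod 4=0
i=5  r:0+0⇒0  c:2·0+1+8⇒9
col: 1 vs 9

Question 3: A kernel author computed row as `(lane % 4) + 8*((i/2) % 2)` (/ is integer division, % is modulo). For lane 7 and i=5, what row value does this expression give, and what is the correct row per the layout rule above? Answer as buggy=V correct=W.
`(lane % 4) + 8*((i/2) % 2)`[7,5]⇒3
7: gr=1,th=3
[5] (1+0,3*2+1+8) = (1,15)
row: 3 vs 1

buggy=3 correct=1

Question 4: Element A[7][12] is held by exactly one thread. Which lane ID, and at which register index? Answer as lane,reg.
r=7->g=7,rb=0  c=12->cb=1,t=2,b0=0
L=7*4+2=30  i=1*4+0*2+0=4

30,4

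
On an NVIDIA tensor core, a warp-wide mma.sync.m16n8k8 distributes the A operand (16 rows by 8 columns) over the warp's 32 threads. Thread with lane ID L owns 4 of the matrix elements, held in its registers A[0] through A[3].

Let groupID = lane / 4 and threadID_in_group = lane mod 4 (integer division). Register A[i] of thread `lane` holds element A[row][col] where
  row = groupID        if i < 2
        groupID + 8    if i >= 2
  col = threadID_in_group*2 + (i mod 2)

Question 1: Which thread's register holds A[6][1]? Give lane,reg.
24,1

r=6⇒gr=6,Rb=0  c=1⇒th=0,odd=1
L=6*4+0=24  i=0*2+1=1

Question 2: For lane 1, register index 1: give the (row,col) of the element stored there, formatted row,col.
0,3

1: G=0,T=1
[1] (0+0,1*2+1) = (0,3)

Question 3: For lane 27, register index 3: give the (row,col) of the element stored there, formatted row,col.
lane 27⇒27/4=6, 27 mod 4=3
i=3  r:6+8⇒14  c:2·3+1⇒7

14,7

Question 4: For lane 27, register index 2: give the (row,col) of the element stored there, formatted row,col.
L=27->g=27>>2=6, t=27&3=3
[2]->row 6+8=14  col 3·2+0=6

14,6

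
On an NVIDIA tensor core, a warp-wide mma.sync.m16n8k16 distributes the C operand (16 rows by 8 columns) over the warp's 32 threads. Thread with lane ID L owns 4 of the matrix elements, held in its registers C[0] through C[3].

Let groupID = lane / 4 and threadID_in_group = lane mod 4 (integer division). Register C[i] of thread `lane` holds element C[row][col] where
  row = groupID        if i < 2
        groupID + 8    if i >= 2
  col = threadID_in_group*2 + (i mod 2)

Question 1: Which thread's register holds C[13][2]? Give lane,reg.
r: 13->gid=5,r8=1  c: 2->tid=1,i&1=0
L=5*4+1=21  i=1*2+0=2

21,2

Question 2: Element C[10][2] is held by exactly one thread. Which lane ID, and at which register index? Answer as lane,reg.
9,2

r=10→G=2,rhi=1  c=2→T=1,p=0
L=2*4+1=9  i=1*2+0=2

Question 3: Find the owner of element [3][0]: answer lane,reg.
r: 3->gid=3,r8=0  c: 0->tid=0,i&1=0
L=3*4+0=12  i=0*2+0=0

12,0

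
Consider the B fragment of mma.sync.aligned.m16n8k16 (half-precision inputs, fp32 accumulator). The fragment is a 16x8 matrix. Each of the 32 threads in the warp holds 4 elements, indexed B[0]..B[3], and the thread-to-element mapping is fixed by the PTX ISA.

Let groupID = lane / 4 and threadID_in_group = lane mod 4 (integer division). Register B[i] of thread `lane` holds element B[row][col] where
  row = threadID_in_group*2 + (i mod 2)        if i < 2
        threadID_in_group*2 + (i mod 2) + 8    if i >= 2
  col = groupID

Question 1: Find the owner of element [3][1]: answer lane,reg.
c:1=>grp=1  r:3=>rB=0,tig=1,lo=1
L=1*4+1=5  i=0*2+1=1

5,1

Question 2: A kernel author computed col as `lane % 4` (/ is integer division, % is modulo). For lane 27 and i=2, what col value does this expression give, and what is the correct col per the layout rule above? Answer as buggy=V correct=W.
buggy=3 correct=6

`lane % 4`[27,2]=>3
lane 27=>27/4=6, 27 mod 4=3
i=2  r:2·3+0+8=>14  c:6
col: 3 vs 6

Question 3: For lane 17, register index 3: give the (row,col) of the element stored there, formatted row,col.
11,4

lane 17→17/4=4, 17 mod 4=1
i=3  r:2·1+1+8→11  c:4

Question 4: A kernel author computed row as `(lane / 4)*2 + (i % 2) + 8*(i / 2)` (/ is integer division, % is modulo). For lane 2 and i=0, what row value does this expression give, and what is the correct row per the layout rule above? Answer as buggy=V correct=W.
buggy=0 correct=4

`(lane / 4)*2 + (i % 2) + 8*(i / 2)`[2,0]->0
lane 2: gid=0 (2/4), tid=2 (2%4)
i=0: r=2*2+0+0=4, c=gid=0
row: 0 vs 4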